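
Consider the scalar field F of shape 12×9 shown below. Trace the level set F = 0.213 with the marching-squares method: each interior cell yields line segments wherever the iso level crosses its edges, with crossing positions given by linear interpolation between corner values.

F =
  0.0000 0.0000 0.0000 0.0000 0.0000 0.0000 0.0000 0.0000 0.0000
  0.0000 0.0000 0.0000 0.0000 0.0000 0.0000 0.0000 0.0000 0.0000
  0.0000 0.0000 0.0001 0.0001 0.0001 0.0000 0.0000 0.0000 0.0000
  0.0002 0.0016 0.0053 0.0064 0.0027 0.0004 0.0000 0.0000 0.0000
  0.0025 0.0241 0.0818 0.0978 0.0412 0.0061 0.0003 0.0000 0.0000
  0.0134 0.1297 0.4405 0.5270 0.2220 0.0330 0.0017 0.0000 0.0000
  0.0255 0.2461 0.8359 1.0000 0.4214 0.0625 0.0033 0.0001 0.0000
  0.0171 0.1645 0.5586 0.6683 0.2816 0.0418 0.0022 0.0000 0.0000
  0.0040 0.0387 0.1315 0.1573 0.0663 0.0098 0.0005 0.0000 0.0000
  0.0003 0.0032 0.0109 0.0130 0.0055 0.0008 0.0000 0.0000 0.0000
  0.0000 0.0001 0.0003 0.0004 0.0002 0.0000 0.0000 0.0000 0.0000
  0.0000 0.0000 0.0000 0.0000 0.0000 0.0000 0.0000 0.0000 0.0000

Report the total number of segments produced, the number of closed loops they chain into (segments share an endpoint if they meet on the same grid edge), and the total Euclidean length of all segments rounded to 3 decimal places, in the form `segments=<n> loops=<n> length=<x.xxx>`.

cell (4,1): code 0100 → (4.366,2.000)–(5.000,1.268)
cell (4,2): code 1100 → (4.268,3.000)–(4.366,2.000)
cell (4,3): code 1100 → (4.950,4.000)–(4.268,3.000)
cell (4,4): code 1000 → (5.000,4.048)–(4.950,4.000)
cell (5,0): code 0100 → (5.716,1.000)–(6.000,0.850)
cell (5,1): code 1110 → (5.000,1.268)–(5.716,1.000)
cell (5,4): code 1001 → (6.000,4.581)–(5.000,4.048)
cell (6,0): code 0010 → (6.000,0.850)–(6.406,1.000)
cell (6,1): code 0111 → (6.406,1.000)–(7.000,1.123)
cell (6,4): code 1001 → (7.000,4.286)–(6.000,4.581)
cell (7,1): code 0010 → (7.000,1.123)–(7.809,2.000)
cell (7,2): code 0011 → (7.809,2.000)–(7.891,3.000)
cell (7,3): code 0011 → (7.891,3.000)–(7.319,4.000)
cell (7,4): code 0001 → (7.319,4.000)–(7.000,4.286)
total: 14 segments, chained into 1 closed loop(s), length Σ = 11.330311

segments=14 loops=1 length=11.330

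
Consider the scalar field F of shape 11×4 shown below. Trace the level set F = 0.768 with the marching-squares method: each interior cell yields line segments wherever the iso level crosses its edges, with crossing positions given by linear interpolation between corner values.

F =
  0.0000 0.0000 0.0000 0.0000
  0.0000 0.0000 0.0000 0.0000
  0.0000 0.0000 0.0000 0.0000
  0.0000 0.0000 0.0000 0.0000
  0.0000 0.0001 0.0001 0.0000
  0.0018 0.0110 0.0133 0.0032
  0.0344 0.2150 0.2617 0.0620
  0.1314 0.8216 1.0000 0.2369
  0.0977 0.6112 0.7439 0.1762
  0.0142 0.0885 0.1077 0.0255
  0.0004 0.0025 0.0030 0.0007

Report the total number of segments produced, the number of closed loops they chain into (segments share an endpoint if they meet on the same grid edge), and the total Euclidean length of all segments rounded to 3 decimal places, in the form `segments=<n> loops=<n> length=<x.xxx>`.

cell (6,0): code 0100 → (6.912,1.000)–(7.000,0.922)
cell (6,1): code 1100 → (6.686,2.000)–(6.912,1.000)
cell (6,2): code 1000 → (7.000,2.304)–(6.686,2.000)
cell (7,0): code 0010 → (7.000,0.922)–(7.255,1.000)
cell (7,1): code 0011 → (7.255,1.000)–(7.906,2.000)
cell (7,2): code 0001 → (7.906,2.000)–(7.000,2.304)
total: 6 segments, chained into 1 closed loop(s), length Σ = 3.995251

segments=6 loops=1 length=3.995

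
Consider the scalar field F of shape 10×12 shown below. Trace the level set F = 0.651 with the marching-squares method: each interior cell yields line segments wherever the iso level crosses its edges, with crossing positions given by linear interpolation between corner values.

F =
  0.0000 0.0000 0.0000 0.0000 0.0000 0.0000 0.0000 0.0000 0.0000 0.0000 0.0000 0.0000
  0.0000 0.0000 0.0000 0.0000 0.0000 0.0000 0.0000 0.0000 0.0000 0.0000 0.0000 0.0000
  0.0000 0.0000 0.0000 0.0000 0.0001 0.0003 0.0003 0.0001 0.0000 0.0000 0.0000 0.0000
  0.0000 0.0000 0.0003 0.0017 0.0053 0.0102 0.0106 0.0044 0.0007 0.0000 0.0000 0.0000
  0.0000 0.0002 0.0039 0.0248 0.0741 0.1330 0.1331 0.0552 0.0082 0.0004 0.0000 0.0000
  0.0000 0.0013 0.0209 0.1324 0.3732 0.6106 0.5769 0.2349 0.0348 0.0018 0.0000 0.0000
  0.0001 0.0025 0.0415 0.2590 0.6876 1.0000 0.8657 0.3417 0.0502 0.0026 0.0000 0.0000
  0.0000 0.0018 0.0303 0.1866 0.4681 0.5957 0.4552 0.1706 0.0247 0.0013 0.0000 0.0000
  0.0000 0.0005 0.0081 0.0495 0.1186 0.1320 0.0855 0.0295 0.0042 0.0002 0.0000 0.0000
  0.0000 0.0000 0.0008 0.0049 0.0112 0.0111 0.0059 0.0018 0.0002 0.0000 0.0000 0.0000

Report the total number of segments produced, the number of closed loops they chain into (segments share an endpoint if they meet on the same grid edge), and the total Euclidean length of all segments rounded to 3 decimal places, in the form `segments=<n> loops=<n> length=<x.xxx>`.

cell (5,3): code 0100 → (5.884,4.000)–(6.000,3.915)
cell (5,4): code 1100 → (5.104,5.000)–(5.884,4.000)
cell (5,5): code 1100 → (5.257,6.000)–(5.104,5.000)
cell (5,6): code 1000 → (6.000,6.410)–(5.257,6.000)
cell (6,3): code 0010 → (6.000,3.915)–(6.167,4.000)
cell (6,4): code 0011 → (6.167,4.000)–(6.863,5.000)
cell (6,5): code 0011 → (6.863,5.000)–(6.523,6.000)
cell (6,6): code 0001 → (6.523,6.000)–(6.000,6.410)
total: 8 segments, chained into 1 closed loop(s), length Σ = 6.399633

segments=8 loops=1 length=6.400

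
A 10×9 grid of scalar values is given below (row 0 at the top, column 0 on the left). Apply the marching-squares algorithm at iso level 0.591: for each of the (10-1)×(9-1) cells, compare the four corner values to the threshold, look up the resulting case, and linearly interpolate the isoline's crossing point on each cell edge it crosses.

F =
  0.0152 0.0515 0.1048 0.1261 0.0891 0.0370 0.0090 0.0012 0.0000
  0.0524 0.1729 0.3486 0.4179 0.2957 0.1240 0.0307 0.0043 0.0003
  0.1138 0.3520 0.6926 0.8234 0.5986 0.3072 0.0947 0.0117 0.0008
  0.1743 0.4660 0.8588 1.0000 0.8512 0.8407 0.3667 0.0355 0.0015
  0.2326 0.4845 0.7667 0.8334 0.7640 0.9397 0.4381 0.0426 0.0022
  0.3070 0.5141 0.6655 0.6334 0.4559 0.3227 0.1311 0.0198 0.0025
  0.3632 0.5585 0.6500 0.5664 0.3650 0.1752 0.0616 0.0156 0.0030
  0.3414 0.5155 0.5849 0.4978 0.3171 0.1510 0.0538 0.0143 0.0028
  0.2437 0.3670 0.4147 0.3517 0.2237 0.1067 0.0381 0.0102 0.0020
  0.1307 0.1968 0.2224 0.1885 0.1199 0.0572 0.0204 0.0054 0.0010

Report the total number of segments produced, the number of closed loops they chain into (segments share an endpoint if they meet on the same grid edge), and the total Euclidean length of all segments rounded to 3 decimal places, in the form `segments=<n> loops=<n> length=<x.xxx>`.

segments=18 loops=1 length=15.738

cell (1,1): code 0100 → (1.705,2.000)–(2.000,1.702)
cell (1,2): code 1100 → (1.427,3.000)–(1.705,2.000)
cell (1,3): code 1100 → (1.975,4.000)–(1.427,3.000)
cell (1,4): code 1000 → (2.000,4.026)–(1.975,4.000)
cell (2,1): code 0110 → (2.000,1.702)–(3.000,1.318)
cell (2,4): code 1101 → (2.532,5.000)–(2.000,4.026)
cell (2,5): code 1000 → (3.000,5.527)–(2.532,5.000)
cell (3,1): code 0110 → (3.000,1.318)–(4.000,1.377)
cell (3,5): code 1001 → (4.000,5.695)–(3.000,5.527)
cell (4,1): code 0110 → (4.000,1.377)–(5.000,1.508)
cell (4,3): code 1011 → (5.000,3.239)–(4.562,4.000)
cell (4,4): code 0011 → (4.562,4.000)–(4.565,5.000)
cell (4,5): code 0001 → (4.565,5.000)–(4.000,5.695)
cell (5,1): code 0110 → (5.000,1.508)–(6.000,1.355)
cell (5,2): code 1011 → (6.000,2.706)–(5.633,3.000)
cell (5,3): code 0001 → (5.633,3.000)–(5.000,3.239)
cell (6,1): code 0010 → (6.000,1.355)–(6.906,2.000)
cell (6,2): code 0001 → (6.906,2.000)–(6.000,2.706)
total: 18 segments, chained into 1 closed loop(s), length Σ = 15.737692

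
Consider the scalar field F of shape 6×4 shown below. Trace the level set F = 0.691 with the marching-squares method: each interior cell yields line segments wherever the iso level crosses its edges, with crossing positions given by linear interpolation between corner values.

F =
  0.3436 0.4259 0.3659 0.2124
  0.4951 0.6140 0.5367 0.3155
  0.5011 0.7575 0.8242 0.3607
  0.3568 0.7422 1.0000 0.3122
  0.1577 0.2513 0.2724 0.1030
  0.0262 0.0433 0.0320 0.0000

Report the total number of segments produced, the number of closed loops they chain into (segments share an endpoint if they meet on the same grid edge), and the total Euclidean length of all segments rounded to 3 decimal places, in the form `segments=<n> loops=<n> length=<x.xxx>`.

segments=8 loops=1 length=5.934

cell (1,0): code 0100 → (1.537,1.000)–(2.000,0.741)
cell (1,1): code 1100 → (1.537,2.000)–(1.537,1.000)
cell (1,2): code 1000 → (2.000,2.287)–(1.537,2.000)
cell (2,0): code 0110 → (2.000,0.741)–(3.000,0.867)
cell (2,2): code 1001 → (3.000,2.449)–(2.000,2.287)
cell (3,0): code 0010 → (3.000,0.867)–(3.104,1.000)
cell (3,1): code 0011 → (3.104,1.000)–(3.425,2.000)
cell (3,2): code 0001 → (3.425,2.000)–(3.000,2.449)
total: 8 segments, chained into 1 closed loop(s), length Σ = 5.934424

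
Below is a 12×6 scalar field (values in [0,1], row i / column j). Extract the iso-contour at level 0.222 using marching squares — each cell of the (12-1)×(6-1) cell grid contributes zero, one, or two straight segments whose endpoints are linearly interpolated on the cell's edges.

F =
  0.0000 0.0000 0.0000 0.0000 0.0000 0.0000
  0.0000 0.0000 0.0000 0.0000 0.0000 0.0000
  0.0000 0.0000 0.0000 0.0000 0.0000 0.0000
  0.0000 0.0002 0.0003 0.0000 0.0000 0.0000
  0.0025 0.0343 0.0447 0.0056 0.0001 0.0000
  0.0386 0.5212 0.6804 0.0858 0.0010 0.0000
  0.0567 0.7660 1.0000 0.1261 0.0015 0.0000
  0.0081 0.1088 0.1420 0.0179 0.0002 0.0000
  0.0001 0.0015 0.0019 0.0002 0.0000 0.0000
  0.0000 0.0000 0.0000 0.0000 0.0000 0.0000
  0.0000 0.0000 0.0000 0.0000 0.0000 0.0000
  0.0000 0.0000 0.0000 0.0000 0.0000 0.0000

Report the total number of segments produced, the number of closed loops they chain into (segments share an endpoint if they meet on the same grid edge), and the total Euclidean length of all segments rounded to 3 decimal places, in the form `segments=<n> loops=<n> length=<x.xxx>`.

segments=8 loops=1 length=8.354

cell (4,0): code 0100 → (4.386,1.000)–(5.000,0.380)
cell (4,1): code 1100 → (4.279,2.000)–(4.386,1.000)
cell (4,2): code 1000 → (5.000,2.771)–(4.279,2.000)
cell (5,0): code 0110 → (5.000,0.380)–(6.000,0.233)
cell (5,2): code 1001 → (6.000,2.890)–(5.000,2.771)
cell (6,0): code 0010 → (6.000,0.233)–(6.828,1.000)
cell (6,1): code 0011 → (6.828,1.000)–(6.907,2.000)
cell (6,2): code 0001 → (6.907,2.000)–(6.000,2.890)
total: 8 segments, chained into 1 closed loop(s), length Σ = 8.354336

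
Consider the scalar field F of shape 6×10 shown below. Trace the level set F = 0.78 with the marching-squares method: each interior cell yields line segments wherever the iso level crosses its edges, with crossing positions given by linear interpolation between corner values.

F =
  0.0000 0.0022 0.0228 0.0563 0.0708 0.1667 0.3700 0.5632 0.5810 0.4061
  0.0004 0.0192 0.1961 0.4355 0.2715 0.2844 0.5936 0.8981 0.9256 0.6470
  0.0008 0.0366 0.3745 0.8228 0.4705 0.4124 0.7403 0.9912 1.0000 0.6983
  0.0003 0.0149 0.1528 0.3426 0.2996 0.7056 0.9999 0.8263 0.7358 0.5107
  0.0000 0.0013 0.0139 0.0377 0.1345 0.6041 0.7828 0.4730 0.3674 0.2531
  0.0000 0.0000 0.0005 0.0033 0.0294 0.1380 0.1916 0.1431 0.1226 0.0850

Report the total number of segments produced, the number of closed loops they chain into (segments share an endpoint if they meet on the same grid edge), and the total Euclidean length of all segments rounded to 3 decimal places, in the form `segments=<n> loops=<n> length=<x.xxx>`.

segments=18 loops=2 length=10.994

cell (0,6): code 0100 → (0.647,7.000)–(1.000,6.612)
cell (0,7): code 1100 → (0.577,8.000)–(0.647,7.000)
cell (0,8): code 1000 → (1.000,8.523)–(0.577,8.000)
cell (1,2): code 0100 → (1.889,3.000)–(2.000,2.905)
cell (1,3): code 1000 → (2.000,3.121)–(1.889,3.000)
cell (1,6): code 0110 → (1.000,6.612)–(2.000,6.158)
cell (1,8): code 1001 → (2.000,8.729)–(1.000,8.523)
cell (2,2): code 0010 → (2.000,2.905)–(2.089,3.000)
cell (2,3): code 0001 → (2.089,3.000)–(2.000,3.121)
cell (2,5): code 0100 → (2.153,6.000)–(3.000,5.253)
cell (2,6): code 1110 → (2.000,6.158)–(2.153,6.000)
cell (2,7): code 1011 → (3.000,7.512)–(2.833,8.000)
cell (2,8): code 0001 → (2.833,8.000)–(2.000,8.729)
cell (3,5): code 0110 → (3.000,5.253)–(4.000,5.984)
cell (3,6): code 1011 → (4.000,6.009)–(3.131,7.000)
cell (3,7): code 0001 → (3.131,7.000)–(3.000,7.512)
cell (4,5): code 0010 → (4.000,5.984)–(4.005,6.000)
cell (4,6): code 0001 → (4.005,6.000)–(4.000,6.009)
total: 18 segments, chained into 2 closed loop(s), length Σ = 10.993928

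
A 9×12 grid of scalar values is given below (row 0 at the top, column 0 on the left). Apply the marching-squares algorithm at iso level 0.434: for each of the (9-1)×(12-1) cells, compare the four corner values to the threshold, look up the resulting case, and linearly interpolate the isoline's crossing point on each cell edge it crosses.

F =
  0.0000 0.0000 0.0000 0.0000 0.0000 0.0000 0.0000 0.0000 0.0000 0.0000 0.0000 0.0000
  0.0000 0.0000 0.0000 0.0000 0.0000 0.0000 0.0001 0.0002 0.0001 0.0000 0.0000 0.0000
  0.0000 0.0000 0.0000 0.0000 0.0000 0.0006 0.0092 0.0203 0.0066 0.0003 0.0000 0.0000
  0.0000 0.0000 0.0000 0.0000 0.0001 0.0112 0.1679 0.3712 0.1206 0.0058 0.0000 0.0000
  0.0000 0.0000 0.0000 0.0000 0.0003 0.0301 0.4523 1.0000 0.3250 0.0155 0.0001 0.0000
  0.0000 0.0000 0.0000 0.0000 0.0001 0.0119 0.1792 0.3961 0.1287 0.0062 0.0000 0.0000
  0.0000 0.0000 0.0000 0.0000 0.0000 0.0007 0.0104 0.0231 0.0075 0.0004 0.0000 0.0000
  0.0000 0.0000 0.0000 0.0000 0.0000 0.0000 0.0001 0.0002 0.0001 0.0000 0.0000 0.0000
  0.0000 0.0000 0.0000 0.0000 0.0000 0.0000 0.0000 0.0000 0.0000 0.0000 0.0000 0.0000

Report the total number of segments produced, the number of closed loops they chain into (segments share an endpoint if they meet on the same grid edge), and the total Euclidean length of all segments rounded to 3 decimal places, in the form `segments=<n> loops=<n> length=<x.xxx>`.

cell (3,5): code 0100 → (3.936,6.000)–(4.000,5.957)
cell (3,6): code 1100 → (3.100,7.000)–(3.936,6.000)
cell (3,7): code 1000 → (4.000,7.839)–(3.100,7.000)
cell (4,5): code 0010 → (4.000,5.957)–(4.067,6.000)
cell (4,6): code 0011 → (4.067,6.000)–(4.937,7.000)
cell (4,7): code 0001 → (4.937,7.000)–(4.000,7.839)
total: 6 segments, chained into 1 closed loop(s), length Σ = 5.274069

segments=6 loops=1 length=5.274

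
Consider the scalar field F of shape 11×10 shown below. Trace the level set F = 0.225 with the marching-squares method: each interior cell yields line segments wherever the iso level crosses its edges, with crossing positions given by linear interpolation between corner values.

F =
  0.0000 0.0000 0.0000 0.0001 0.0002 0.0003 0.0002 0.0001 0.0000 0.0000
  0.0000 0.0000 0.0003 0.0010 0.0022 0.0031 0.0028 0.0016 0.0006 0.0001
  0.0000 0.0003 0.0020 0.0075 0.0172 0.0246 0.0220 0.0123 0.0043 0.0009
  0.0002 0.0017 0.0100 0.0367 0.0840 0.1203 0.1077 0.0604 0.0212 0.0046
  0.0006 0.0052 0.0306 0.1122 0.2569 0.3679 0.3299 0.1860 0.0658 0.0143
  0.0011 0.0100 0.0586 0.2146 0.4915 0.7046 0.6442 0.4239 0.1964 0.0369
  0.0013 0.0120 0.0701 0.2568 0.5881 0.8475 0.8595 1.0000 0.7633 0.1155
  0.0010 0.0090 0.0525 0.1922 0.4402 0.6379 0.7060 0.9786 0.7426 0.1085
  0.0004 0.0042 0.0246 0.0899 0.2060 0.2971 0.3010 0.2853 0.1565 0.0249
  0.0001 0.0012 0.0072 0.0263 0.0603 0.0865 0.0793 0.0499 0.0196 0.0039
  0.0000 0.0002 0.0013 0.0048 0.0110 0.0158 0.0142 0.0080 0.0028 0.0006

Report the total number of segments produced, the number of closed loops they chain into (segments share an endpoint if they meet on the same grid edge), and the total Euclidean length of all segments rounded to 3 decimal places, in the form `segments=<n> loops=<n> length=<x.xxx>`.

segments=22 loops=1 length=17.107

cell (3,3): code 0100 → (3.816,4.000)–(4.000,3.780)
cell (3,4): code 1100 → (3.423,5.000)–(3.816,4.000)
cell (3,5): code 1100 → (3.528,6.000)–(3.423,5.000)
cell (3,6): code 1000 → (4.000,6.729)–(3.528,6.000)
cell (4,3): code 0110 → (4.000,3.780)–(5.000,3.038)
cell (4,6): code 1101 → (4.164,7.000)–(4.000,6.729)
cell (4,7): code 1000 → (5.000,7.874)–(4.164,7.000)
cell (5,2): code 0100 → (5.246,3.000)–(6.000,2.830)
cell (5,3): code 1110 → (5.000,3.038)–(5.246,3.000)
cell (5,7): code 1101 → (5.050,8.000)–(5.000,7.874)
cell (5,8): code 1000 → (6.000,8.831)–(5.050,8.000)
cell (6,2): code 0010 → (6.000,2.830)–(6.492,3.000)
cell (6,3): code 0111 → (6.492,3.000)–(7.000,3.132)
cell (6,8): code 1001 → (7.000,8.816)–(6.000,8.831)
cell (7,3): code 0010 → (7.000,3.132)–(7.919,4.000)
cell (7,4): code 0111 → (7.919,4.000)–(8.000,4.209)
cell (7,7): code 1011 → (8.000,7.468)–(7.883,8.000)
cell (7,8): code 0001 → (7.883,8.000)–(7.000,8.816)
cell (8,4): code 0010 → (8.000,4.209)–(8.342,5.000)
cell (8,5): code 0011 → (8.342,5.000)–(8.343,6.000)
cell (8,6): code 0011 → (8.343,6.000)–(8.256,7.000)
cell (8,7): code 0001 → (8.256,7.000)–(8.000,7.468)
total: 22 segments, chained into 1 closed loop(s), length Σ = 17.106716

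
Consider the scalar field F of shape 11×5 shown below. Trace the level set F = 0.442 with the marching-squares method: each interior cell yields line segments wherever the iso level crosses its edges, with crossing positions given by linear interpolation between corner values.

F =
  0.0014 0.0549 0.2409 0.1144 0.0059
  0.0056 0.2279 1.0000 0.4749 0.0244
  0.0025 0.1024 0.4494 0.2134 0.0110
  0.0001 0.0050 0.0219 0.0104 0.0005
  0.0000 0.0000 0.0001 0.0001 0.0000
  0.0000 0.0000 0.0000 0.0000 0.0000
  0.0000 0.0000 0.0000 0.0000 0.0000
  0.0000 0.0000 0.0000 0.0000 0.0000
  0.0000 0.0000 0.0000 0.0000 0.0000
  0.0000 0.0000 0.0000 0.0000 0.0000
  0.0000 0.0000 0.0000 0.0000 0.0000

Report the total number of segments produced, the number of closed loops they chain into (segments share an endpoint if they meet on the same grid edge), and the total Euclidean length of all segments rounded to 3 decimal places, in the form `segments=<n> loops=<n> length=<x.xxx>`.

segments=8 loops=1 length=5.072

cell (0,1): code 0100 → (0.265,2.000)–(1.000,1.277)
cell (0,2): code 1100 → (0.909,3.000)–(0.265,2.000)
cell (0,3): code 1000 → (1.000,3.073)–(0.909,3.000)
cell (1,1): code 0110 → (1.000,1.277)–(2.000,1.979)
cell (1,2): code 1011 → (2.000,2.031)–(1.126,3.000)
cell (1,3): code 0001 → (1.126,3.000)–(1.000,3.073)
cell (2,1): code 0010 → (2.000,1.979)–(2.017,2.000)
cell (2,2): code 0001 → (2.017,2.000)–(2.000,2.031)
total: 8 segments, chained into 1 closed loop(s), length Σ = 5.072052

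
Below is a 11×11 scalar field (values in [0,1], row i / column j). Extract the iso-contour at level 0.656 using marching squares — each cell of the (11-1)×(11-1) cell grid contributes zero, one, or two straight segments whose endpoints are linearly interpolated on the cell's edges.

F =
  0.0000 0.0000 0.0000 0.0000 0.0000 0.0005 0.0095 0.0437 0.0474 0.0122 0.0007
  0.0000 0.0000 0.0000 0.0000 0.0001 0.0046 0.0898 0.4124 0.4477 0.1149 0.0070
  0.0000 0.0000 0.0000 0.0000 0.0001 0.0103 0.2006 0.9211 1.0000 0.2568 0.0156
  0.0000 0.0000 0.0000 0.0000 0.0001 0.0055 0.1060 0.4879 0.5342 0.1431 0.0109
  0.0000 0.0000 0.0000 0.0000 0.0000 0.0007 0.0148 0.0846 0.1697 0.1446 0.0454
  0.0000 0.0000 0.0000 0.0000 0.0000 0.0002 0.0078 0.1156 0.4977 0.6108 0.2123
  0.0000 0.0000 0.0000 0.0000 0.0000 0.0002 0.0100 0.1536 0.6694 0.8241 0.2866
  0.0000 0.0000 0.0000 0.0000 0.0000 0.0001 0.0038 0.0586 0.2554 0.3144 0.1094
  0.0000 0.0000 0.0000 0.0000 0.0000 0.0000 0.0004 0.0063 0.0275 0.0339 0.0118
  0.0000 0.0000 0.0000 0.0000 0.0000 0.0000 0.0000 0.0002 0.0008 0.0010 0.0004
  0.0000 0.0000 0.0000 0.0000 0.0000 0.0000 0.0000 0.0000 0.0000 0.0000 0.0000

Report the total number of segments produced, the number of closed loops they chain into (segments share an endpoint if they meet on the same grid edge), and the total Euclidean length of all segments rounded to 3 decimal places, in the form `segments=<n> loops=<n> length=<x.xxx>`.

segments=12 loops=2 length=8.709

cell (1,6): code 0100 → (1.479,7.000)–(2.000,6.632)
cell (1,7): code 1100 → (1.377,8.000)–(1.479,7.000)
cell (1,8): code 1000 → (2.000,8.463)–(1.377,8.000)
cell (2,6): code 0010 → (2.000,6.632)–(2.612,7.000)
cell (2,7): code 0011 → (2.612,7.000)–(2.739,8.000)
cell (2,8): code 0001 → (2.739,8.000)–(2.000,8.463)
cell (5,7): code 0100 → (5.922,8.000)–(6.000,7.974)
cell (5,8): code 1100 → (5.212,9.000)–(5.922,8.000)
cell (5,9): code 1000 → (6.000,9.313)–(5.212,9.000)
cell (6,7): code 0010 → (6.000,7.974)–(6.032,8.000)
cell (6,8): code 0011 → (6.032,8.000)–(6.330,9.000)
cell (6,9): code 0001 → (6.330,9.000)–(6.000,9.313)
total: 12 segments, chained into 2 closed loop(s), length Σ = 8.708590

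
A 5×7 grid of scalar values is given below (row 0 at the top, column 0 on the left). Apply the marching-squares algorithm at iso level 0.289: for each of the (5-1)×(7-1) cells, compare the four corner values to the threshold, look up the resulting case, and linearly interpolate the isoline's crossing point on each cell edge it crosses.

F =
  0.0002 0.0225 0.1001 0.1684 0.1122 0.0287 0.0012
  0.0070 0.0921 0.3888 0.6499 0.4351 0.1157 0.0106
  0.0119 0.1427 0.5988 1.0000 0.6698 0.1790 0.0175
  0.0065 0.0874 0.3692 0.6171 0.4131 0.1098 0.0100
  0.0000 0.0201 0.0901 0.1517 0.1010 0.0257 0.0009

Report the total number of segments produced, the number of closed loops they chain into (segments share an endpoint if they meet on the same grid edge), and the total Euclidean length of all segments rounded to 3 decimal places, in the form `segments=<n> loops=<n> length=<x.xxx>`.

cell (0,1): code 0100 → (0.654,2.000)–(1.000,1.664)
cell (0,2): code 1100 → (0.250,3.000)–(0.654,2.000)
cell (0,3): code 1100 → (0.548,4.000)–(0.250,3.000)
cell (0,4): code 1000 → (1.000,4.457)–(0.548,4.000)
cell (1,1): code 0110 → (1.000,1.664)–(2.000,1.321)
cell (1,4): code 1001 → (2.000,4.776)–(1.000,4.457)
cell (2,1): code 0110 → (2.000,1.321)–(3.000,1.715)
cell (2,4): code 1001 → (3.000,4.409)–(2.000,4.776)
cell (3,1): code 0010 → (3.000,1.715)–(3.287,2.000)
cell (3,2): code 0011 → (3.287,2.000)–(3.705,3.000)
cell (3,3): code 0011 → (3.705,3.000)–(3.398,4.000)
cell (3,4): code 0001 → (3.398,4.000)–(3.000,4.409)
total: 12 segments, chained into 1 closed loop(s), length Σ = 10.599041

segments=12 loops=1 length=10.599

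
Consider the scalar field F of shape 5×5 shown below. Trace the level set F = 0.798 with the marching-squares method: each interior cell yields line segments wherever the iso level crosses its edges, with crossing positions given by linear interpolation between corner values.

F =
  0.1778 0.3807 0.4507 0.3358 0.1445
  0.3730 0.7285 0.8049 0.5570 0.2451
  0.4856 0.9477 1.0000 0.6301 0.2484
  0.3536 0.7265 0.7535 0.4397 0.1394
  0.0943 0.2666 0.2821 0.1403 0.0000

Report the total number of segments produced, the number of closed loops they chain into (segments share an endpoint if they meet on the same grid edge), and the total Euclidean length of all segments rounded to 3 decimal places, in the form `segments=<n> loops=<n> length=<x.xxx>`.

segments=8 loops=1 length=5.717

cell (0,1): code 0100 → (0.981,2.000)–(1.000,1.910)
cell (0,2): code 1000 → (1.000,2.028)–(0.981,2.000)
cell (1,0): code 0100 → (1.317,1.000)–(2.000,0.676)
cell (1,1): code 1110 → (1.000,1.910)–(1.317,1.000)
cell (1,2): code 1001 → (2.000,2.546)–(1.000,2.028)
cell (2,0): code 0010 → (2.000,0.676)–(2.677,1.000)
cell (2,1): code 0011 → (2.677,1.000)–(2.819,2.000)
cell (2,2): code 0001 → (2.819,2.000)–(2.000,2.546)
total: 8 segments, chained into 1 closed loop(s), length Σ = 5.717114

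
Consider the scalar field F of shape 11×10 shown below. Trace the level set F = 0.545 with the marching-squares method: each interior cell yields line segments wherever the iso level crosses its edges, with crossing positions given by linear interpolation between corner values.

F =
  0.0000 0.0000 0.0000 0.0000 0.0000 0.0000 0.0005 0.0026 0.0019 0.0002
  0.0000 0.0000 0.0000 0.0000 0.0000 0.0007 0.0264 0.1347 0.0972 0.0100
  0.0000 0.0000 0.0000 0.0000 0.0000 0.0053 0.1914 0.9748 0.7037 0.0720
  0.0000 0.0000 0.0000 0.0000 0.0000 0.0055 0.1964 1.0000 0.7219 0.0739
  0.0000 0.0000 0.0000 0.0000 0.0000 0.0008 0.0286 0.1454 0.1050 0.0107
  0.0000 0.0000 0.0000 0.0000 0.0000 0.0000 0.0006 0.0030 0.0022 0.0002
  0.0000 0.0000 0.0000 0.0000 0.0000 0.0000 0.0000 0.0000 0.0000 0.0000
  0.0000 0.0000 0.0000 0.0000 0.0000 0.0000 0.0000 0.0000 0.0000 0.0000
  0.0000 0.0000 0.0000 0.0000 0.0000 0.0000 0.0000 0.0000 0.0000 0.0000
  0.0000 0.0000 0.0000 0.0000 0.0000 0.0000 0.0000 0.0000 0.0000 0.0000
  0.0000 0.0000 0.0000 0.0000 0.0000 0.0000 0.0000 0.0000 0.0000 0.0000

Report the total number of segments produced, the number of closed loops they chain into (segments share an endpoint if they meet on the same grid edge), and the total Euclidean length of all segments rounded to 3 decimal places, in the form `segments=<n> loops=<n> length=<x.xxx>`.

cell (1,6): code 0100 → (1.488,7.000)–(2.000,6.451)
cell (1,7): code 1100 → (1.738,8.000)–(1.488,7.000)
cell (1,8): code 1000 → (2.000,8.251)–(1.738,8.000)
cell (2,6): code 0110 → (2.000,6.451)–(3.000,6.434)
cell (2,8): code 1001 → (3.000,8.273)–(2.000,8.251)
cell (3,6): code 0010 → (3.000,6.434)–(3.532,7.000)
cell (3,7): code 0011 → (3.532,7.000)–(3.287,8.000)
cell (3,8): code 0001 → (3.287,8.000)–(3.000,8.273)
total: 8 segments, chained into 1 closed loop(s), length Σ = 6.346917

segments=8 loops=1 length=6.347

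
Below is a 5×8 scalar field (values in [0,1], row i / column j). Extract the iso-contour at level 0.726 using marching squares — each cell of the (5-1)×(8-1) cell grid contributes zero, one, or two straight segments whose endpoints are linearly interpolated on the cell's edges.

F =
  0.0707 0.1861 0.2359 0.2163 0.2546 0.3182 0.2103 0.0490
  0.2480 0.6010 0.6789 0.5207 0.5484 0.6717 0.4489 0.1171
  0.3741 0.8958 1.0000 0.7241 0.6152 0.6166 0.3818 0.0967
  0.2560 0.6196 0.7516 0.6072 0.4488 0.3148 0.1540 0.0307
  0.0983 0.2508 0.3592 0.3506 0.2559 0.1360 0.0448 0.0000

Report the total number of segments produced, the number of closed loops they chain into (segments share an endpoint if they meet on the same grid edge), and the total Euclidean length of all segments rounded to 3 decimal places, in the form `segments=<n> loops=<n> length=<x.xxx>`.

cell (1,0): code 0100 → (1.424,1.000)–(2.000,0.675)
cell (1,1): code 1100 → (1.147,2.000)–(1.424,1.000)
cell (1,2): code 1000 → (2.000,2.993)–(1.147,2.000)
cell (2,0): code 0010 → (2.000,0.675)–(2.615,1.000)
cell (2,1): code 0111 → (2.615,1.000)–(3.000,1.806)
cell (2,2): code 1001 → (3.000,2.177)–(2.000,2.993)
cell (3,1): code 0010 → (3.000,1.806)–(3.065,2.000)
cell (3,2): code 0001 → (3.065,2.000)–(3.000,2.177)
total: 8 segments, chained into 1 closed loop(s), length Σ = 6.281782

segments=8 loops=1 length=6.282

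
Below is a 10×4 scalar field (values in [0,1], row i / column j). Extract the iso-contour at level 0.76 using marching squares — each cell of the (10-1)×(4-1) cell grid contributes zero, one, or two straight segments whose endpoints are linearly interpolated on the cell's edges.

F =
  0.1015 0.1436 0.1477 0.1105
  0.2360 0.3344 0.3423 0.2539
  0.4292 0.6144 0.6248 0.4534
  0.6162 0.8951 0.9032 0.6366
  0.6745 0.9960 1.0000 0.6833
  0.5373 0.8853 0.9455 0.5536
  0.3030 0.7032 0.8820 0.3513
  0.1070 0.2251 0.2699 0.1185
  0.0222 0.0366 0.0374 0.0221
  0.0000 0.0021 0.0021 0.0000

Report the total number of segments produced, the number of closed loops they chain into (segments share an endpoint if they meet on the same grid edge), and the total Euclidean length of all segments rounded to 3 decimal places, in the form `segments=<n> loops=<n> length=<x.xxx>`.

cell (2,0): code 0100 → (2.519,1.000)–(3.000,0.516)
cell (2,1): code 1100 → (2.486,2.000)–(2.519,1.000)
cell (2,2): code 1000 → (3.000,2.537)–(2.486,2.000)
cell (3,0): code 0110 → (3.000,0.516)–(4.000,0.266)
cell (3,2): code 1001 → (4.000,2.758)–(3.000,2.537)
cell (4,0): code 0110 → (4.000,0.266)–(5.000,0.640)
cell (4,2): code 1001 → (5.000,2.473)–(4.000,2.758)
cell (5,0): code 0010 → (5.000,0.640)–(5.688,1.000)
cell (5,1): code 0111 → (5.688,1.000)–(6.000,1.318)
cell (5,2): code 1001 → (6.000,2.230)–(5.000,2.473)
cell (6,1): code 0010 → (6.000,1.318)–(6.199,2.000)
cell (6,2): code 0001 → (6.199,2.000)–(6.000,2.230)
total: 12 segments, chained into 1 closed loop(s), length Σ = 9.855291

segments=12 loops=1 length=9.855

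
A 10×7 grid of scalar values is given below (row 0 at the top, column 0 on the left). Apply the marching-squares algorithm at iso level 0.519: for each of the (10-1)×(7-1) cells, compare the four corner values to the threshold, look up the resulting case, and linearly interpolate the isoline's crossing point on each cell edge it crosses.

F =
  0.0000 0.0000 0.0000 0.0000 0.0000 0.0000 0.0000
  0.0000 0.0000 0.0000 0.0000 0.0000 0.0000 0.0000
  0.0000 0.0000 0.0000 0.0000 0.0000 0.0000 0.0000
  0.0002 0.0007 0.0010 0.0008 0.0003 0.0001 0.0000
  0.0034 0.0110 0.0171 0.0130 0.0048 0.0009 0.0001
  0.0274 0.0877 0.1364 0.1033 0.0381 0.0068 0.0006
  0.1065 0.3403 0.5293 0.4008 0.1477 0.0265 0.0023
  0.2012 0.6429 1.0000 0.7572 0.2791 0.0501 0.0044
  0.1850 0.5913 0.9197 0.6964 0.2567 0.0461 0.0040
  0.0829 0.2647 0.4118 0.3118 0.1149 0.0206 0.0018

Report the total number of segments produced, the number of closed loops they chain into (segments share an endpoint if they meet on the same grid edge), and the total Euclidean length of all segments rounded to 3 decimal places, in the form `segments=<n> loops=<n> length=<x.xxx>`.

cell (5,1): code 0100 → (5.974,2.000)–(6.000,1.946)
cell (5,2): code 1000 → (6.000,2.080)–(5.974,2.000)
cell (6,0): code 0100 → (6.591,1.000)–(7.000,0.719)
cell (6,1): code 1110 → (6.000,1.946)–(6.591,1.000)
cell (6,2): code 1101 → (6.332,3.000)–(6.000,2.080)
cell (6,3): code 1000 → (7.000,3.498)–(6.332,3.000)
cell (7,0): code 0110 → (7.000,0.719)–(8.000,0.822)
cell (7,3): code 1001 → (8.000,3.403)–(7.000,3.498)
cell (8,0): code 0010 → (8.000,0.822)–(8.221,1.000)
cell (8,1): code 0011 → (8.221,1.000)–(8.789,2.000)
cell (8,2): code 0011 → (8.789,2.000)–(8.461,3.000)
cell (8,3): code 0001 → (8.461,3.000)–(8.000,3.403)
total: 12 segments, chained into 1 closed loop(s), length Σ = 8.676046

segments=12 loops=1 length=8.676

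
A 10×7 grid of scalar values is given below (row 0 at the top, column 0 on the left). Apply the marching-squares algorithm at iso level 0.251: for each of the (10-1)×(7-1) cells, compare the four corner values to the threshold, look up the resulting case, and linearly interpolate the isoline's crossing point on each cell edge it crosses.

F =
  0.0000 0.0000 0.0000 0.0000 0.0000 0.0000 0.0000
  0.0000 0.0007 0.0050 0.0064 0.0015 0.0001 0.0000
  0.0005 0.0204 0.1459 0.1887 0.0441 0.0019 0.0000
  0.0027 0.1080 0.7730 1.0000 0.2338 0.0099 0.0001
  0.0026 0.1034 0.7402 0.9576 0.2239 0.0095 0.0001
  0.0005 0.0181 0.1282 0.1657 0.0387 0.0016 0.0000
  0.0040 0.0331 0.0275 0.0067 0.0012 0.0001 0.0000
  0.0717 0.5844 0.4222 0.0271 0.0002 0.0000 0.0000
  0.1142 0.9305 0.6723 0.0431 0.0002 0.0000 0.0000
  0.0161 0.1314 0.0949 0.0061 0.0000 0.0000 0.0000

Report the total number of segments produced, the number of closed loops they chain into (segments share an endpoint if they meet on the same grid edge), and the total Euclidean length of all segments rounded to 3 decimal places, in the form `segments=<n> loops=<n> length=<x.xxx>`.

segments=16 loops=2 length=16.666

cell (2,1): code 0100 → (2.168,2.000)–(3.000,1.215)
cell (2,2): code 1100 → (2.077,3.000)–(2.168,2.000)
cell (2,3): code 1000 → (3.000,3.978)–(2.077,3.000)
cell (3,1): code 0110 → (3.000,1.215)–(4.000,1.232)
cell (3,3): code 1001 → (4.000,3.963)–(3.000,3.978)
cell (4,1): code 0010 → (4.000,1.232)–(4.799,2.000)
cell (4,2): code 0011 → (4.799,2.000)–(4.892,3.000)
cell (4,3): code 0001 → (4.892,3.000)–(4.000,3.963)
cell (6,0): code 0100 → (6.395,1.000)–(7.000,0.350)
cell (6,1): code 1100 → (6.566,2.000)–(6.395,1.000)
cell (6,2): code 1000 → (7.000,2.433)–(6.566,2.000)
cell (7,0): code 0110 → (7.000,0.350)–(8.000,0.168)
cell (7,2): code 1001 → (8.000,2.670)–(7.000,2.433)
cell (8,0): code 0010 → (8.000,0.168)–(8.850,1.000)
cell (8,1): code 0011 → (8.850,1.000)–(8.730,2.000)
cell (8,2): code 0001 → (8.730,2.000)–(8.000,2.670)
total: 16 segments, chained into 2 closed loop(s), length Σ = 16.666087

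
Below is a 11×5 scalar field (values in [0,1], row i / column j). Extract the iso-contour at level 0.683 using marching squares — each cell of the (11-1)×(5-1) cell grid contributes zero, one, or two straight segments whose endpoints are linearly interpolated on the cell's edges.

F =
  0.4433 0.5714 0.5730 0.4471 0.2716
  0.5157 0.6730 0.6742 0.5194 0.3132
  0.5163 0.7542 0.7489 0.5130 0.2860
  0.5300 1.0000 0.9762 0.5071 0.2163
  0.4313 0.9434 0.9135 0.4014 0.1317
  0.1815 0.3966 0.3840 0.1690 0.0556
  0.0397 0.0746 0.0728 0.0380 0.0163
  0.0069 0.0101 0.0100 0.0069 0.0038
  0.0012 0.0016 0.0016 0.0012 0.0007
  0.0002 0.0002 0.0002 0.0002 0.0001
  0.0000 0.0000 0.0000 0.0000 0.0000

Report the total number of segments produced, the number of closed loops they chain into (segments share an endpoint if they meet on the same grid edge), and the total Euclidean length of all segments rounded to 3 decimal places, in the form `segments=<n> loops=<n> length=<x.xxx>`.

segments=10 loops=1 length=9.331

cell (1,0): code 0100 → (1.123,1.000)–(2.000,0.701)
cell (1,1): code 1100 → (1.118,2.000)–(1.123,1.000)
cell (1,2): code 1000 → (2.000,2.279)–(1.118,2.000)
cell (2,0): code 0110 → (2.000,0.701)–(3.000,0.326)
cell (2,2): code 1001 → (3.000,2.625)–(2.000,2.279)
cell (3,0): code 0110 → (3.000,0.326)–(4.000,0.492)
cell (3,2): code 1001 → (4.000,2.450)–(3.000,2.625)
cell (4,0): code 0010 → (4.000,0.492)–(4.476,1.000)
cell (4,1): code 0011 → (4.476,1.000)–(4.435,2.000)
cell (4,2): code 0001 → (4.435,2.000)–(4.000,2.450)
total: 10 segments, chained into 1 closed loop(s), length Σ = 9.330575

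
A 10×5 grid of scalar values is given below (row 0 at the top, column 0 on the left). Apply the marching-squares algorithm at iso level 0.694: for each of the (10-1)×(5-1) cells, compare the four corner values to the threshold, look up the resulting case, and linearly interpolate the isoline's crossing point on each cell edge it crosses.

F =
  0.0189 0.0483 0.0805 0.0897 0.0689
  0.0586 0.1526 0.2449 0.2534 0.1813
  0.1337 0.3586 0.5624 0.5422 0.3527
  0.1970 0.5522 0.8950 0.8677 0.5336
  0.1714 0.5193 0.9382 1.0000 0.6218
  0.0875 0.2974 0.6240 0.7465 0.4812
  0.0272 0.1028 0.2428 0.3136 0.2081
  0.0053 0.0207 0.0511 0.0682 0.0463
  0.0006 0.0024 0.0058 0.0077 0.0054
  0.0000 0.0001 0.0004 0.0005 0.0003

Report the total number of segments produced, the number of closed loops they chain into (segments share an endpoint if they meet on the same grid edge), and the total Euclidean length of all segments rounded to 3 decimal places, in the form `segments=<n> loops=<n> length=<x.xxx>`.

segments=10 loops=1 length=8.065

cell (2,1): code 0100 → (2.396,2.000)–(3.000,1.414)
cell (2,2): code 1100 → (2.466,3.000)–(2.396,2.000)
cell (2,3): code 1000 → (3.000,3.520)–(2.466,3.000)
cell (3,1): code 0110 → (3.000,1.414)–(4.000,1.417)
cell (3,3): code 1001 → (4.000,3.809)–(3.000,3.520)
cell (4,1): code 0010 → (4.000,1.417)–(4.777,2.000)
cell (4,2): code 0111 → (4.777,2.000)–(5.000,2.571)
cell (4,3): code 1001 → (5.000,3.198)–(4.000,3.809)
cell (5,2): code 0010 → (5.000,2.571)–(5.121,3.000)
cell (5,3): code 0001 → (5.121,3.000)–(5.000,3.198)
total: 10 segments, chained into 1 closed loop(s), length Σ = 8.064897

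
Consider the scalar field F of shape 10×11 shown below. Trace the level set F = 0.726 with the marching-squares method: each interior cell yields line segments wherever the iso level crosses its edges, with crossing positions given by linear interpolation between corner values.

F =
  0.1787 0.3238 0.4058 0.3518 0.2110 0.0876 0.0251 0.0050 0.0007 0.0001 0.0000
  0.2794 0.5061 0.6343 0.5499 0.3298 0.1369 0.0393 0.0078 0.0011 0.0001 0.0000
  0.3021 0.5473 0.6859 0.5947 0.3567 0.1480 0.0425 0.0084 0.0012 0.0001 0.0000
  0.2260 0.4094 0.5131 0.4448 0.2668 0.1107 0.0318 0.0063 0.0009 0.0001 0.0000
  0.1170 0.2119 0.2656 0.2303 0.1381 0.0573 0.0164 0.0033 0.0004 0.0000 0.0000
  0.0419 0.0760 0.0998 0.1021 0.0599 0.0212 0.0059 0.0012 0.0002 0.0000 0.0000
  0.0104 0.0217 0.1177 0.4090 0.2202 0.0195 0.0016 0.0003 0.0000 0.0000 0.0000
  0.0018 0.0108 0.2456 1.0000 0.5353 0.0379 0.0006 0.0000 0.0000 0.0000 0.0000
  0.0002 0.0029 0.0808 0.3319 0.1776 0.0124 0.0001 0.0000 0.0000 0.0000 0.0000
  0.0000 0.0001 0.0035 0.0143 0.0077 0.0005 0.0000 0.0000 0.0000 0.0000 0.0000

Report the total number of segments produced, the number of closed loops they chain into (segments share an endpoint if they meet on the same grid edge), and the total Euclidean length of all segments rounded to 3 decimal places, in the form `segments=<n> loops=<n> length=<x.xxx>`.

segments=4 loops=1 length=2.605

cell (6,2): code 0100 → (6.536,3.000)–(7.000,2.637)
cell (6,3): code 1000 → (7.000,3.590)–(6.536,3.000)
cell (7,2): code 0010 → (7.000,2.637)–(7.410,3.000)
cell (7,3): code 0001 → (7.410,3.000)–(7.000,3.590)
total: 4 segments, chained into 1 closed loop(s), length Σ = 2.605077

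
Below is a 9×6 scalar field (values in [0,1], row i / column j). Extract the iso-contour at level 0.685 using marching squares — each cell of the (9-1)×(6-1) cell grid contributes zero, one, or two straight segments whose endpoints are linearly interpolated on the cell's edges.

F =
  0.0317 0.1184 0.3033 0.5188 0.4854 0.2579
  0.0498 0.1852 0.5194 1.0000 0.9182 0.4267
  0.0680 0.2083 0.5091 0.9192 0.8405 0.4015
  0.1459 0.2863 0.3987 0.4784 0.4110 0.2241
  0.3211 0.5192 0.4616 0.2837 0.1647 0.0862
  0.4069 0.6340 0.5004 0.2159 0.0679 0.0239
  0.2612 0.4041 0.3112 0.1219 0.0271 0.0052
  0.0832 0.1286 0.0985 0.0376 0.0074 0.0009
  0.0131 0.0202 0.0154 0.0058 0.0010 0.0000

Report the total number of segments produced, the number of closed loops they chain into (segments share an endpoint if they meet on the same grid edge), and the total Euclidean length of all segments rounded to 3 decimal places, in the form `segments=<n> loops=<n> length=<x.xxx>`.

cell (0,2): code 0100 → (0.345,3.000)–(1.000,2.345)
cell (0,3): code 1100 → (0.461,4.000)–(0.345,3.000)
cell (0,4): code 1000 → (1.000,4.474)–(0.461,4.000)
cell (1,2): code 0110 → (1.000,2.345)–(2.000,2.429)
cell (1,4): code 1001 → (2.000,4.354)–(1.000,4.474)
cell (2,2): code 0010 → (2.000,2.429)–(2.531,3.000)
cell (2,3): code 0011 → (2.531,3.000)–(2.362,4.000)
cell (2,4): code 0001 → (2.362,4.000)–(2.000,4.354)
total: 8 segments, chained into 1 closed loop(s), length Σ = 6.962462

segments=8 loops=1 length=6.962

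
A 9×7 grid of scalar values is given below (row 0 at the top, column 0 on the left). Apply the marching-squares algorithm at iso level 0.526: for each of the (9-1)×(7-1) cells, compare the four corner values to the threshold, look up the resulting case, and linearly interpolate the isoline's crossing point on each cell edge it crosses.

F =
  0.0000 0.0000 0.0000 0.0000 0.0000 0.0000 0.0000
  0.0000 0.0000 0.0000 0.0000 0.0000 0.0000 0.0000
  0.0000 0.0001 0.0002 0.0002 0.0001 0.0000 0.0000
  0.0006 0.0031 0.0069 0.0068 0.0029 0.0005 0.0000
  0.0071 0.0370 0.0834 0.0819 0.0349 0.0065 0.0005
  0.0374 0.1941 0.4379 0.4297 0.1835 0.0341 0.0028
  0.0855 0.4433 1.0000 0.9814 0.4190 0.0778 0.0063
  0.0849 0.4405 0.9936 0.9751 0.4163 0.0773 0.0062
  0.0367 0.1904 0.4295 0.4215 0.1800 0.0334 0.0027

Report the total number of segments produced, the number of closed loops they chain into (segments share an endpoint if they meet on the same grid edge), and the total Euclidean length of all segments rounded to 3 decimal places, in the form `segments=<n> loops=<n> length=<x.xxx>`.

cell (5,1): code 0100 → (5.157,2.000)–(6.000,1.149)
cell (5,2): code 1100 → (5.175,3.000)–(5.157,2.000)
cell (5,3): code 1000 → (6.000,3.810)–(5.175,3.000)
cell (6,1): code 0110 → (6.000,1.149)–(7.000,1.155)
cell (6,3): code 1001 → (7.000,3.804)–(6.000,3.810)
cell (7,1): code 0010 → (7.000,1.155)–(7.829,2.000)
cell (7,2): code 0011 → (7.829,2.000)–(7.811,3.000)
cell (7,3): code 0001 → (7.811,3.000)–(7.000,3.804)
total: 8 segments, chained into 1 closed loop(s), length Σ = 8.680952

segments=8 loops=1 length=8.681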